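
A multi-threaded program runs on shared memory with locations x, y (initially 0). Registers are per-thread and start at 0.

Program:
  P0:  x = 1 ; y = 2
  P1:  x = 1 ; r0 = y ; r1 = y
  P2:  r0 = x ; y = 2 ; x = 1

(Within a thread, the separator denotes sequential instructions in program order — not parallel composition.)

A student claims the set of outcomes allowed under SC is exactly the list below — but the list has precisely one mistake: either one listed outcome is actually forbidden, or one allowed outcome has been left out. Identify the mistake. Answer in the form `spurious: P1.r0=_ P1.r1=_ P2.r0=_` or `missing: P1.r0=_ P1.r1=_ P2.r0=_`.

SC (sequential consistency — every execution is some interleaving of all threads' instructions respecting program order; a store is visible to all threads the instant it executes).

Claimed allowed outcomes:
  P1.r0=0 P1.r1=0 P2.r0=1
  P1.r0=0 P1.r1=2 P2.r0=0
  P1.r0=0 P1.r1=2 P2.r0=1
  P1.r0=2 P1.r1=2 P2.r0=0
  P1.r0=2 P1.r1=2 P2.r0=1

missing: P1.r0=0 P1.r1=0 P2.r0=0

outcome vector order: (P1.r0,P1.r1,P2.r0)
under SC → (0,0,0) (0,0,1) (0,2,0) (0,2,1) (2,2,0) (2,2,1)
SC∖claimed = {(0,0,0)}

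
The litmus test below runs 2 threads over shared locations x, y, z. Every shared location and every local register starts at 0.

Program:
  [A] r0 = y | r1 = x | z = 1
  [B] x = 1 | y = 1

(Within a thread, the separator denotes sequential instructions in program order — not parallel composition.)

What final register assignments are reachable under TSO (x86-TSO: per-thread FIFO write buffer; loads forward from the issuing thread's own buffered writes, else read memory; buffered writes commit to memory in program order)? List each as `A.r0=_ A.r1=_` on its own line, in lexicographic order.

outcome vector order: (A.r0,A.r1)
|TSO outcomes| = 3

A.r0=0 A.r1=0
A.r0=0 A.r1=1
A.r0=1 A.r1=1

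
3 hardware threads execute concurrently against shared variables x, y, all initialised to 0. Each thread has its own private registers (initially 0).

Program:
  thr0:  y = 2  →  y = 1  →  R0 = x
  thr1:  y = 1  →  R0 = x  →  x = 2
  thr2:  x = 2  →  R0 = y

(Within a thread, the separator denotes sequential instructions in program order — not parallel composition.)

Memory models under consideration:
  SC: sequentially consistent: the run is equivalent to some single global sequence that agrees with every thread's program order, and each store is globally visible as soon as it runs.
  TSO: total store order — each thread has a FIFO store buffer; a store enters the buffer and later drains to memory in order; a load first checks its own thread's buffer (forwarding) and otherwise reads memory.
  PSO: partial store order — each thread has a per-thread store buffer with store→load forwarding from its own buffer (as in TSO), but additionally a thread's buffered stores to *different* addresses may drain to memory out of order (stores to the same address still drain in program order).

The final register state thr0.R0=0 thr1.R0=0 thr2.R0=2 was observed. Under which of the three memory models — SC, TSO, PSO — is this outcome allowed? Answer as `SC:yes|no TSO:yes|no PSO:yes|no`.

SC:no TSO:yes PSO:yes

outcome vector order: (thr0.R0,thr1.R0,thr2.R0)
under SC → 0/0/1; 0/2/1; 2/0/1; 2/0/2; 2/2/0; 2/2/1; 2/2/2
under TSO → 0/0/0; 0/0/1; 0/0/2; 0/2/0; 0/2/1; 0/2/2; 2/0/0; 2/0/1; 2/0/2; 2/2/0; 2/2/1; 2/2/2
under PSO → 0/0/0; 0/0/1; 0/0/2; 0/2/0; 0/2/1; 0/2/2; 2/0/0; 2/0/1; 2/0/2; 2/2/0; 2/2/1; 2/2/2
target 0/0/2 ∈ {TSO,PSO}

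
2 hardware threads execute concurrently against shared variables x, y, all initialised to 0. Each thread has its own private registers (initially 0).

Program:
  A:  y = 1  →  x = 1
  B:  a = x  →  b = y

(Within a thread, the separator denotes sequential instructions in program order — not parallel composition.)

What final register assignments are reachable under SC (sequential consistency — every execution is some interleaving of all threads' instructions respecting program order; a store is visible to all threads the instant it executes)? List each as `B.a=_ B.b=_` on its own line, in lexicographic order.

outcome vector order: (B.a,B.b)
|SC outcomes| = 3

B.a=0 B.b=0
B.a=0 B.b=1
B.a=1 B.b=1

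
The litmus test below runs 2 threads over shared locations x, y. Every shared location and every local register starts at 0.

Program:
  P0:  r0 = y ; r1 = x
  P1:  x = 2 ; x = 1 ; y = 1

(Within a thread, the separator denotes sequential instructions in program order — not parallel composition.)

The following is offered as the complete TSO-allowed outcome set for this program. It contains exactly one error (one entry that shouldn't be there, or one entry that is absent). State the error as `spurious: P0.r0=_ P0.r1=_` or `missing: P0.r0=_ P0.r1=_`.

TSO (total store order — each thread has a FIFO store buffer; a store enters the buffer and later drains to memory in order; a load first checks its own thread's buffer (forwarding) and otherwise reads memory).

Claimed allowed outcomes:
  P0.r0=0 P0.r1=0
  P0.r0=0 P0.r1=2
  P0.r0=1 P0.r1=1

missing: P0.r0=0 P0.r1=1

outcome vector order: (P0.r0,P0.r1)
TSO: 4 outcomes — {00; 01; 02; 11}
TSO∖claimed = {01}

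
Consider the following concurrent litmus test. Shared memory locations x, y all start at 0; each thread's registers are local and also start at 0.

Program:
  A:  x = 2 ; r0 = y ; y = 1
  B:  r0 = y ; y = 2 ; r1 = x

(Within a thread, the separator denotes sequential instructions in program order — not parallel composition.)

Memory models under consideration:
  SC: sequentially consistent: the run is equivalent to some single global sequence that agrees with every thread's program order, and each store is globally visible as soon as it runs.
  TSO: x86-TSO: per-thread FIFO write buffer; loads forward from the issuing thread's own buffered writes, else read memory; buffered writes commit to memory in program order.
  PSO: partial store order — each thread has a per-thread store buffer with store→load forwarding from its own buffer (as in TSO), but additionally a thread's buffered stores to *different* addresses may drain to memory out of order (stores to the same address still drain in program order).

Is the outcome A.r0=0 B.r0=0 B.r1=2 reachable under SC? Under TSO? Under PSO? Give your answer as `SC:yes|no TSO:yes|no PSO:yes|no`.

SC:yes TSO:yes PSO:yes

outcome vector order: (A.r0,B.r0,B.r1)
SC: 4 outcomes — {<0 0 2>; <0 1 2>; <2 0 0>; <2 0 2>}
TSO: 5 outcomes — {<0 0 0>; <0 0 2>; <0 1 2>; <2 0 0>; <2 0 2>}
PSO: 6 outcomes — {<0 0 0>; <0 0 2>; <0 1 0>; <0 1 2>; <2 0 0>; <2 0 2>}
target <0 0 2> ∈ {SC,TSO,PSO}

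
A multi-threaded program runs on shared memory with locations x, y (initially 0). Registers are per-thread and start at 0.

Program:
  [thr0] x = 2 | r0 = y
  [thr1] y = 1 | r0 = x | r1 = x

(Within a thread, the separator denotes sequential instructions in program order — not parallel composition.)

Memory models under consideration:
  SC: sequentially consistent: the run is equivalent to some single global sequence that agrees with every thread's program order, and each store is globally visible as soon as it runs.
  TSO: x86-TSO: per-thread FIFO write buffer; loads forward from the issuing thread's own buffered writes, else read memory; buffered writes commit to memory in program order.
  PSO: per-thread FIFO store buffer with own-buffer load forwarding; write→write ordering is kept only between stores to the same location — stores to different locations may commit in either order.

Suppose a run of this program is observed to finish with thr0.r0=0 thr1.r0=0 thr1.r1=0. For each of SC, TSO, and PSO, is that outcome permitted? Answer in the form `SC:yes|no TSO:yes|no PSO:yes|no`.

SC:no TSO:yes PSO:yes

outcome vector order: (thr0.r0,thr1.r0,thr1.r1)
SC (4): 0/2/2; 1/0/0; 1/0/2; 1/2/2
TSO (6): 0/0/0; 0/0/2; 0/2/2; 1/0/0; 1/0/2; 1/2/2
PSO (6): 0/0/0; 0/0/2; 0/2/2; 1/0/0; 1/0/2; 1/2/2
target 0/0/0 ∈ {TSO,PSO}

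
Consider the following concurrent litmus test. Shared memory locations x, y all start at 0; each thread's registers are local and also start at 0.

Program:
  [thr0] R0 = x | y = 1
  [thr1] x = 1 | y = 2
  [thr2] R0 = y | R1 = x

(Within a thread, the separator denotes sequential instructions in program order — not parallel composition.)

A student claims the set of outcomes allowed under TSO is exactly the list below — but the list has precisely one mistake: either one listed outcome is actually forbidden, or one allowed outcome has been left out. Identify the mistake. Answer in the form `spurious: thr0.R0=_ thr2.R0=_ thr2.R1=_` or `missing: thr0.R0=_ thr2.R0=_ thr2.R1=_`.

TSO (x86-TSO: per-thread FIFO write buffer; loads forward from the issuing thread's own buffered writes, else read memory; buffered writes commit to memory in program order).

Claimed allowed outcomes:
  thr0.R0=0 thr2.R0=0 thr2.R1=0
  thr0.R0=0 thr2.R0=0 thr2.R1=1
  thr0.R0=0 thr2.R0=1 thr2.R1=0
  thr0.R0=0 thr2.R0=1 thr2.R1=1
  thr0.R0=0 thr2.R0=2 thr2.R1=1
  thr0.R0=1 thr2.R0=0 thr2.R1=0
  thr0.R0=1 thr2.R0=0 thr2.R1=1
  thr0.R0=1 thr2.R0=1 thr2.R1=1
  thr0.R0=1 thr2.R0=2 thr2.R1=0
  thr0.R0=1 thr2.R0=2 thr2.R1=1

outcome vector order: (thr0.R0,thr2.R0,thr2.R1)
under TSO → <0 0 0>; <0 0 1>; <0 1 0>; <0 1 1>; <0 2 1>; <1 0 0>; <1 0 1>; <1 1 1>; <1 2 1>
claimed∖TSO = {<1 2 0>}

spurious: thr0.R0=1 thr2.R0=2 thr2.R1=0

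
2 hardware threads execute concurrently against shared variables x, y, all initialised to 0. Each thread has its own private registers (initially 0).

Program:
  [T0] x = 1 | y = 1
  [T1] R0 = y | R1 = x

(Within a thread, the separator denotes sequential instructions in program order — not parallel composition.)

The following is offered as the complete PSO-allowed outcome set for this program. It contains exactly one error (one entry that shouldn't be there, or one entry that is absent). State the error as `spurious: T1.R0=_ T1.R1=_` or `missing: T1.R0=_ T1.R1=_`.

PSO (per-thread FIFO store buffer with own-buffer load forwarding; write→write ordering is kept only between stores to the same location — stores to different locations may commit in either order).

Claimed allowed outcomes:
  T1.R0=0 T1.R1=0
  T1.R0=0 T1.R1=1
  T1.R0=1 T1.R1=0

missing: T1.R0=1 T1.R1=1

outcome vector order: (T1.R0,T1.R1)
under PSO → 00, 01, 10, 11
PSO∖claimed = {11}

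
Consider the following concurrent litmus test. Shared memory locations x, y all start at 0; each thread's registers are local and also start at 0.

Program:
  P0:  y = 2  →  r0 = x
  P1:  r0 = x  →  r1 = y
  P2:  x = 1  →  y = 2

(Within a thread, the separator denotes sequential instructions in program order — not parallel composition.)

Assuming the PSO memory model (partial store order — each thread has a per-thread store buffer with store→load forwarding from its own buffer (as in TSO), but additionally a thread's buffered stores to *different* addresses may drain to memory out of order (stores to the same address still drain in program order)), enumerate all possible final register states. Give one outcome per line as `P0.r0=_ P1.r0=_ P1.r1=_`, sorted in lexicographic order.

P0.r0=0 P1.r0=0 P1.r1=0
P0.r0=0 P1.r0=0 P1.r1=2
P0.r0=0 P1.r0=1 P1.r1=0
P0.r0=0 P1.r0=1 P1.r1=2
P0.r0=1 P1.r0=0 P1.r1=0
P0.r0=1 P1.r0=0 P1.r1=2
P0.r0=1 P1.r0=1 P1.r1=0
P0.r0=1 P1.r0=1 P1.r1=2

outcome vector order: (P0.r0,P1.r0,P1.r1)
|PSO outcomes| = 8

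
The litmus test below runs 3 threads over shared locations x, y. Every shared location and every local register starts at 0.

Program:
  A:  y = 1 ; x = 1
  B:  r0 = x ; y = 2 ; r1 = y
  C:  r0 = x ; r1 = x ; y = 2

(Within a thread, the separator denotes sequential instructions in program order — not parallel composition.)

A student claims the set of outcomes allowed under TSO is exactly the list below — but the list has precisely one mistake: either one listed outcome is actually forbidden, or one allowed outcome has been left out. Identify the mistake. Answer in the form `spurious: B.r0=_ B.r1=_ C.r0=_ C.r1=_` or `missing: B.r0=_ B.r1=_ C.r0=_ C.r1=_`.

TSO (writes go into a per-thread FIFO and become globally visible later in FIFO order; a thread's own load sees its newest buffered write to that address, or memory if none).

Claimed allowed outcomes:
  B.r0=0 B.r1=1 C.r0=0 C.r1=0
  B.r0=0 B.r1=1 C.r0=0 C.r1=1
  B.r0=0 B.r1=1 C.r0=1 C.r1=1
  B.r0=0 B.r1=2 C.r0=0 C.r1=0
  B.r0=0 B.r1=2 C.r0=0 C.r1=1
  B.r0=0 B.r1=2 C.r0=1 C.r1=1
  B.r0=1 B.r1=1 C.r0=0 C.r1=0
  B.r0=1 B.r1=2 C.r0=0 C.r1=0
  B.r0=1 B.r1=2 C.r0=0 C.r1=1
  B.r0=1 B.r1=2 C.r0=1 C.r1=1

outcome vector order: (B.r0,B.r1,C.r0,C.r1)
under TSO → <0 1 0 0>; <0 1 0 1>; <0 1 1 1>; <0 2 0 0>; <0 2 0 1>; <0 2 1 1>; <1 2 0 0>; <1 2 0 1>; <1 2 1 1>
claimed∖TSO = {<1 1 0 0>}

spurious: B.r0=1 B.r1=1 C.r0=0 C.r1=0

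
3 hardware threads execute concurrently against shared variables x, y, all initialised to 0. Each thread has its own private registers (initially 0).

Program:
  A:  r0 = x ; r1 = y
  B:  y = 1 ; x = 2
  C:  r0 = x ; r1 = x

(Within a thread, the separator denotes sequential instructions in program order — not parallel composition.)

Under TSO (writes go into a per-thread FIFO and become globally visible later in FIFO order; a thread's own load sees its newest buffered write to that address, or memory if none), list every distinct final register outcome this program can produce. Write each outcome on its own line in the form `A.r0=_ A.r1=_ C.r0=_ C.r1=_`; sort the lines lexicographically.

outcome vector order: (A.r0,A.r1,C.r0,C.r1)
|TSO outcomes| = 9

A.r0=0 A.r1=0 C.r0=0 C.r1=0
A.r0=0 A.r1=0 C.r0=0 C.r1=2
A.r0=0 A.r1=0 C.r0=2 C.r1=2
A.r0=0 A.r1=1 C.r0=0 C.r1=0
A.r0=0 A.r1=1 C.r0=0 C.r1=2
A.r0=0 A.r1=1 C.r0=2 C.r1=2
A.r0=2 A.r1=1 C.r0=0 C.r1=0
A.r0=2 A.r1=1 C.r0=0 C.r1=2
A.r0=2 A.r1=1 C.r0=2 C.r1=2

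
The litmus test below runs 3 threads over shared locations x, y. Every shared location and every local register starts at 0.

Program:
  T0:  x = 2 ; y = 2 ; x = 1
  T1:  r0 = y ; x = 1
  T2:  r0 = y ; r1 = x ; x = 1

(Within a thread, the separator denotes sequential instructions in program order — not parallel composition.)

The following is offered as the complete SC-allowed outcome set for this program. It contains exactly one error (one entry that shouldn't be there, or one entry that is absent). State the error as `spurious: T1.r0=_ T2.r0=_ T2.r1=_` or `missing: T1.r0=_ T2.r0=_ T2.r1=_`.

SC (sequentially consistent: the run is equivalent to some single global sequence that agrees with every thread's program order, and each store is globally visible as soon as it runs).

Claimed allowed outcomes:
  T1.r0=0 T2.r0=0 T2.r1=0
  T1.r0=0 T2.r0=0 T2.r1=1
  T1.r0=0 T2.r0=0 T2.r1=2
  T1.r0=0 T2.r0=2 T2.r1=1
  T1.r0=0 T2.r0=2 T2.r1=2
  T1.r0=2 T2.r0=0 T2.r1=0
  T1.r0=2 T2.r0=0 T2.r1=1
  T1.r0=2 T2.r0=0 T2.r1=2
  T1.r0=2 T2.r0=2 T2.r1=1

missing: T1.r0=2 T2.r0=2 T2.r1=2

outcome vector order: (T1.r0,T2.r0,T2.r1)
SC (10): 0/0/0 0/0/1 0/0/2 0/2/1 0/2/2 2/0/0 2/0/1 2/0/2 2/2/1 2/2/2
SC∖claimed = {2/2/2}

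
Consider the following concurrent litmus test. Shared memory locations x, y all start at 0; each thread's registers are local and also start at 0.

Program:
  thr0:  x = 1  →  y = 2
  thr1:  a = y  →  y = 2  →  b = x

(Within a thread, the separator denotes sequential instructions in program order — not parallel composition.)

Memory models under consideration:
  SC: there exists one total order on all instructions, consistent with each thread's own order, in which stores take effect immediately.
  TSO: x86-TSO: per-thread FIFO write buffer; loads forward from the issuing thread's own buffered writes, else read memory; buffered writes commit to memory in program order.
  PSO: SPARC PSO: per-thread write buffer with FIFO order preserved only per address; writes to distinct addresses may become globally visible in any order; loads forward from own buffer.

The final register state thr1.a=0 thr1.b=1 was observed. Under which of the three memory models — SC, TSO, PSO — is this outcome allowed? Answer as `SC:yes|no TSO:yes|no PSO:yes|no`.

SC:yes TSO:yes PSO:yes

outcome vector order: (thr1.a,thr1.b)
under SC → 0/0; 0/1; 2/1
under TSO → 0/0; 0/1; 2/1
under PSO → 0/0; 0/1; 2/0; 2/1
target 0/1 ∈ {SC,TSO,PSO}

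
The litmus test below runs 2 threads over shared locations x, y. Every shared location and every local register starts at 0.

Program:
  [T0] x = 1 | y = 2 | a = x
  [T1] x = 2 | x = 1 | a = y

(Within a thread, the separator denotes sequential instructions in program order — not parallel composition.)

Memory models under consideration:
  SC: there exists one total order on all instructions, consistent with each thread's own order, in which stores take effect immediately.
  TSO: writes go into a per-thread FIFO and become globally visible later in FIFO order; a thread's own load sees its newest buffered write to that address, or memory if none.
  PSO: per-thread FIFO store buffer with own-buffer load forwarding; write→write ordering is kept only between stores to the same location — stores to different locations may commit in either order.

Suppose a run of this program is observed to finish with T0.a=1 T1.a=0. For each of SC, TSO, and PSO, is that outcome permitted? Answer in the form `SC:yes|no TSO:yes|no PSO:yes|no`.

outcome vector order: (T0.a,T1.a)
SC: 3 outcomes — {1/0, 1/2, 2/2}
TSO: 4 outcomes — {1/0, 1/2, 2/0, 2/2}
PSO: 4 outcomes — {1/0, 1/2, 2/0, 2/2}
target 1/0 ∈ {SC,TSO,PSO}

SC:yes TSO:yes PSO:yes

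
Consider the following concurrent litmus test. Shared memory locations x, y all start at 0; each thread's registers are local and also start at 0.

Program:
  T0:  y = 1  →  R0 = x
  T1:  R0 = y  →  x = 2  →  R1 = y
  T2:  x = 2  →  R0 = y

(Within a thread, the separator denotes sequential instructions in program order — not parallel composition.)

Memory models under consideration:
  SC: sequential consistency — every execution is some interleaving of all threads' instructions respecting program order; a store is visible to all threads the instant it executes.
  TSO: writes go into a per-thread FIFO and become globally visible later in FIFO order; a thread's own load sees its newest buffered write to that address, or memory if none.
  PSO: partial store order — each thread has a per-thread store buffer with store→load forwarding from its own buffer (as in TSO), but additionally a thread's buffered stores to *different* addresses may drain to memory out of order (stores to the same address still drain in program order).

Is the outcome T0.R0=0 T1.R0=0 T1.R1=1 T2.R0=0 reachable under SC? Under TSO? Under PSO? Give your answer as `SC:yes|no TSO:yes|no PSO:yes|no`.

outcome vector order: (T0.R0,T1.R0,T1.R1,T2.R0)
[SC] allowed = {0/0/1/1 0/1/1/1 2/0/0/0 2/0/0/1 2/0/1/0 2/0/1/1 2/1/1/0 2/1/1/1}
[TSO] allowed = {0/0/0/0 0/0/0/1 0/0/1/0 0/0/1/1 0/1/1/0 0/1/1/1 2/0/0/0 2/0/0/1 2/0/1/0 2/0/1/1 2/1/1/0 2/1/1/1}
[PSO] allowed = {0/0/0/0 0/0/0/1 0/0/1/0 0/0/1/1 0/1/1/0 0/1/1/1 2/0/0/0 2/0/0/1 2/0/1/0 2/0/1/1 2/1/1/0 2/1/1/1}
target 0/0/1/0 ∈ {TSO,PSO}

SC:no TSO:yes PSO:yes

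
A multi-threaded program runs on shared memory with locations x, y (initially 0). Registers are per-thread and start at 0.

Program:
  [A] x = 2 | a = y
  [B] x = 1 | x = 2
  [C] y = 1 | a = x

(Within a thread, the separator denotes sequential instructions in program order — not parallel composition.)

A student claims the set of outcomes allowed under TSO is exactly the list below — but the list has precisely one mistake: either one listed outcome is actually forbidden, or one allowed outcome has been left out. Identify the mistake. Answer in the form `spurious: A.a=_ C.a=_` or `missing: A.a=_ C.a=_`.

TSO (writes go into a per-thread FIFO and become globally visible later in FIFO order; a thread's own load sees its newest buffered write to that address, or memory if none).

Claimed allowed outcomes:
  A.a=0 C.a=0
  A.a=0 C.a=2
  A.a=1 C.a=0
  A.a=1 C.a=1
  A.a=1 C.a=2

missing: A.a=0 C.a=1

outcome vector order: (A.a,C.a)
TSO (6): 0/0, 0/1, 0/2, 1/0, 1/1, 1/2
TSO∖claimed = {0/1}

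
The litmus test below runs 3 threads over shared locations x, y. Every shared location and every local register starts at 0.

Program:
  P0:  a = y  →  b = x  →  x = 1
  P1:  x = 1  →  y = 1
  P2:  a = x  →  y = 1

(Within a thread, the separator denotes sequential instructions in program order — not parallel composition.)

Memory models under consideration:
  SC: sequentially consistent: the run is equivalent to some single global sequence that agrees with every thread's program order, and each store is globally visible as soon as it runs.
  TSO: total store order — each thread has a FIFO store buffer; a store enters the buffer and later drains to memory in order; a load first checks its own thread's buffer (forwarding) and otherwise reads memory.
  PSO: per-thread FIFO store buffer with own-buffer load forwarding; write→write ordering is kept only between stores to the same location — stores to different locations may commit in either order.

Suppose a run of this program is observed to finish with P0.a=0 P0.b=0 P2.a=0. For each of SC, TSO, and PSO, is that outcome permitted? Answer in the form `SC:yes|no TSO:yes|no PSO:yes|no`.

outcome vector order: (P0.a,P0.b,P2.a)
SC (7): <0 0 0> <0 0 1> <0 1 0> <0 1 1> <1 0 0> <1 1 0> <1 1 1>
TSO (7): <0 0 0> <0 0 1> <0 1 0> <0 1 1> <1 0 0> <1 1 0> <1 1 1>
PSO (8): <0 0 0> <0 0 1> <0 1 0> <0 1 1> <1 0 0> <1 0 1> <1 1 0> <1 1 1>
target <0 0 0> ∈ {SC,TSO,PSO}

SC:yes TSO:yes PSO:yes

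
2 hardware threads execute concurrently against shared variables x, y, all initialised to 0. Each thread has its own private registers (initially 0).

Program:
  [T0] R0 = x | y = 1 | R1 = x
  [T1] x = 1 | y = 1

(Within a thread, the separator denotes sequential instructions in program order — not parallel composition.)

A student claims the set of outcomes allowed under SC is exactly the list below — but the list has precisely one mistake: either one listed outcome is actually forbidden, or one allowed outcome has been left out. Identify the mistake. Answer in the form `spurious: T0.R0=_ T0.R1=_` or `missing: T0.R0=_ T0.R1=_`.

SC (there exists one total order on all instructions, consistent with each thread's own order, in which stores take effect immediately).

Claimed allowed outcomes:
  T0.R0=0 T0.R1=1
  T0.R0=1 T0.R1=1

missing: T0.R0=0 T0.R1=0

outcome vector order: (T0.R0,T0.R1)
SC (3): <0 0> <0 1> <1 1>
SC∖claimed = {<0 0>}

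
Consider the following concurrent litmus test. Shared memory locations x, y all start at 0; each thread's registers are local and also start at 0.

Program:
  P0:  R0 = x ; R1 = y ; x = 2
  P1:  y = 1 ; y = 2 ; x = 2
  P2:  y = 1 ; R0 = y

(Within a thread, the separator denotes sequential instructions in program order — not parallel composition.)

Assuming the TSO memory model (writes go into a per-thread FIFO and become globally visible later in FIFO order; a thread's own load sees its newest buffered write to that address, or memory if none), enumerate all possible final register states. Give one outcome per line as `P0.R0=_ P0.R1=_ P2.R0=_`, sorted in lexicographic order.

outcome vector order: (P0.R0,P0.R1,P2.R0)
|TSO outcomes| = 9

P0.R0=0 P0.R1=0 P2.R0=1
P0.R0=0 P0.R1=0 P2.R0=2
P0.R0=0 P0.R1=1 P2.R0=1
P0.R0=0 P0.R1=1 P2.R0=2
P0.R0=0 P0.R1=2 P2.R0=1
P0.R0=0 P0.R1=2 P2.R0=2
P0.R0=2 P0.R1=1 P2.R0=1
P0.R0=2 P0.R1=2 P2.R0=1
P0.R0=2 P0.R1=2 P2.R0=2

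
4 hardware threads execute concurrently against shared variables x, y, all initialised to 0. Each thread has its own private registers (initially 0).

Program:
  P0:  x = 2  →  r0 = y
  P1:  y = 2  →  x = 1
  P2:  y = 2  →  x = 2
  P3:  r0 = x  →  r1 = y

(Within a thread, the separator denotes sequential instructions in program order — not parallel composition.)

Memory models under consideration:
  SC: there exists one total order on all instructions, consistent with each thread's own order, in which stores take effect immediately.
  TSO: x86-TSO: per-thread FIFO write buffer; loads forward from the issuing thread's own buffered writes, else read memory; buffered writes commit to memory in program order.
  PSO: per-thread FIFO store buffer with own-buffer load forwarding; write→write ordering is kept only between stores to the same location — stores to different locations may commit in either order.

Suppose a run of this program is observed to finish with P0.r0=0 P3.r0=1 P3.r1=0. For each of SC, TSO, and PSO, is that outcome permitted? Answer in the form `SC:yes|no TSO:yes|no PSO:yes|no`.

SC:no TSO:no PSO:yes

outcome vector order: (P0.r0,P3.r0,P3.r1)
SC: 10 outcomes — {0/0/0 0/0/2 0/1/2 0/2/0 0/2/2 2/0/0 2/0/2 2/1/2 2/2/0 2/2/2}
TSO: 10 outcomes — {0/0/0 0/0/2 0/1/2 0/2/0 0/2/2 2/0/0 2/0/2 2/1/2 2/2/0 2/2/2}
PSO: 12 outcomes — {0/0/0 0/0/2 0/1/0 0/1/2 0/2/0 0/2/2 2/0/0 2/0/2 2/1/0 2/1/2 2/2/0 2/2/2}
target 0/1/0 ∈ {PSO}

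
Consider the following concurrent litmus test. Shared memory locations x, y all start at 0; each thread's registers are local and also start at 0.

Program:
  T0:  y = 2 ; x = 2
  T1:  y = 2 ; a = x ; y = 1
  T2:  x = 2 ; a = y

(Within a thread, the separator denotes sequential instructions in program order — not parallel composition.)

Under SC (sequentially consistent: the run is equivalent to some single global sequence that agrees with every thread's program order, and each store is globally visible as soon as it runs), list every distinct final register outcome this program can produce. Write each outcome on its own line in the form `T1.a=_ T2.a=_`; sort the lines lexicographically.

T1.a=0 T2.a=1
T1.a=0 T2.a=2
T1.a=2 T2.a=0
T1.a=2 T2.a=1
T1.a=2 T2.a=2

outcome vector order: (T1.a,T2.a)
|SC outcomes| = 5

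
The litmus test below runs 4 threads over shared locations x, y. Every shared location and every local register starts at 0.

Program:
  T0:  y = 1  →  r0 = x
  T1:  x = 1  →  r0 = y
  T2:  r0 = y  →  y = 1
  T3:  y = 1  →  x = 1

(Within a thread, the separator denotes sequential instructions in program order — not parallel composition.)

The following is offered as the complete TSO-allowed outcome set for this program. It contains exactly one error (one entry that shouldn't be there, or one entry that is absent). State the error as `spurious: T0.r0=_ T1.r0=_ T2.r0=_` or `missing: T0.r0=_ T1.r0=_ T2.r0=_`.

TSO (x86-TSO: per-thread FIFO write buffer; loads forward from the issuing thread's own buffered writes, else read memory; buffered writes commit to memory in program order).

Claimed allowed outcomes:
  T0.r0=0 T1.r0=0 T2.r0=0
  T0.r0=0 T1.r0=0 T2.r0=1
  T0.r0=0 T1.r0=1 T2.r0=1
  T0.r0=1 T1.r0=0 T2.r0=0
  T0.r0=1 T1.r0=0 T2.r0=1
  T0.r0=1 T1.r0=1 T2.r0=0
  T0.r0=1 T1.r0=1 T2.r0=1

outcome vector order: (T0.r0,T1.r0,T2.r0)
under TSO → <0 0 0>, <0 0 1>, <0 1 0>, <0 1 1>, <1 0 0>, <1 0 1>, <1 1 0>, <1 1 1>
TSO∖claimed = {<0 1 0>}

missing: T0.r0=0 T1.r0=1 T2.r0=0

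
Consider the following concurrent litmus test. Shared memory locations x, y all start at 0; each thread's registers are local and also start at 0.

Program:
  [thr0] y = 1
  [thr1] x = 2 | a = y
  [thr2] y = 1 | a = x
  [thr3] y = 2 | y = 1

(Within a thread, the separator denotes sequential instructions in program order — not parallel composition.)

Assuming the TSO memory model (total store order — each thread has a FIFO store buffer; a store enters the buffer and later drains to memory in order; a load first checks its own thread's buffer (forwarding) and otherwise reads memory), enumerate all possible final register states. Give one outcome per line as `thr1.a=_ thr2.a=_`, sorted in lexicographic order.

thr1.a=0 thr2.a=0
thr1.a=0 thr2.a=2
thr1.a=1 thr2.a=0
thr1.a=1 thr2.a=2
thr1.a=2 thr2.a=0
thr1.a=2 thr2.a=2

outcome vector order: (thr1.a,thr2.a)
|TSO outcomes| = 6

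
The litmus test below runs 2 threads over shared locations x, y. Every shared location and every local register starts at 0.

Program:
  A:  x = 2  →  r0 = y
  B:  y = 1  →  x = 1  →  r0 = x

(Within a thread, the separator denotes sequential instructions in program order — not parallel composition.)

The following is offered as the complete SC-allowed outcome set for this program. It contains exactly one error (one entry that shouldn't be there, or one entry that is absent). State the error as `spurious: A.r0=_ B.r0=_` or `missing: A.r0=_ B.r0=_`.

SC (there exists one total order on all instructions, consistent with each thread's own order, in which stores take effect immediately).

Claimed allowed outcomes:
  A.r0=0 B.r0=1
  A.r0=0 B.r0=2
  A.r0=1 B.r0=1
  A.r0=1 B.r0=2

spurious: A.r0=0 B.r0=2

outcome vector order: (A.r0,B.r0)
SC: 3 outcomes — {(0,1); (1,1); (1,2)}
claimed∖SC = {(0,2)}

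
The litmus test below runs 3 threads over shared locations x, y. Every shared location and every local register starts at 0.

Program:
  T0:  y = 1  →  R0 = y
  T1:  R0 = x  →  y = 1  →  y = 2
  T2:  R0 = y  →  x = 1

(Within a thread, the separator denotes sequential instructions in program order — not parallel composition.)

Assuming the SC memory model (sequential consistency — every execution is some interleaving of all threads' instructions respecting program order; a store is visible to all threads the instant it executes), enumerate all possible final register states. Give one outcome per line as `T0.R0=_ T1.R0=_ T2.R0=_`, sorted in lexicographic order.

T0.R0=1 T1.R0=0 T2.R0=0
T0.R0=1 T1.R0=0 T2.R0=1
T0.R0=1 T1.R0=0 T2.R0=2
T0.R0=1 T1.R0=1 T2.R0=0
T0.R0=1 T1.R0=1 T2.R0=1
T0.R0=2 T1.R0=0 T2.R0=0
T0.R0=2 T1.R0=0 T2.R0=1
T0.R0=2 T1.R0=0 T2.R0=2
T0.R0=2 T1.R0=1 T2.R0=0
T0.R0=2 T1.R0=1 T2.R0=1

outcome vector order: (T0.R0,T1.R0,T2.R0)
|SC outcomes| = 10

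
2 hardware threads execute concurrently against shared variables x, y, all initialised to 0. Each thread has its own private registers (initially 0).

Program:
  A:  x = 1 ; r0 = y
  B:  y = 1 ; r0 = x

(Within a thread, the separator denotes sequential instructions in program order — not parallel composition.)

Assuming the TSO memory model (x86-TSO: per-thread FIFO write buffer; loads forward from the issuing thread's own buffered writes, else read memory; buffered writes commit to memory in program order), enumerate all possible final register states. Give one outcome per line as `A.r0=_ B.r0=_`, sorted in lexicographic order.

outcome vector order: (A.r0,B.r0)
|TSO outcomes| = 4

A.r0=0 B.r0=0
A.r0=0 B.r0=1
A.r0=1 B.r0=0
A.r0=1 B.r0=1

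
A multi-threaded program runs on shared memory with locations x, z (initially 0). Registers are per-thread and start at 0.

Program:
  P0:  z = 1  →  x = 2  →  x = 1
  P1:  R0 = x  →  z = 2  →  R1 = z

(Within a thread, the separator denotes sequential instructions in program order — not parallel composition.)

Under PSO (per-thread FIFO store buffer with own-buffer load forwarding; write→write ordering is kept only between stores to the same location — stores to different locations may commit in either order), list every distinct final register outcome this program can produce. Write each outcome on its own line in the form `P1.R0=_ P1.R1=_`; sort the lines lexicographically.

P1.R0=0 P1.R1=1
P1.R0=0 P1.R1=2
P1.R0=1 P1.R1=1
P1.R0=1 P1.R1=2
P1.R0=2 P1.R1=1
P1.R0=2 P1.R1=2

outcome vector order: (P1.R0,P1.R1)
|PSO outcomes| = 6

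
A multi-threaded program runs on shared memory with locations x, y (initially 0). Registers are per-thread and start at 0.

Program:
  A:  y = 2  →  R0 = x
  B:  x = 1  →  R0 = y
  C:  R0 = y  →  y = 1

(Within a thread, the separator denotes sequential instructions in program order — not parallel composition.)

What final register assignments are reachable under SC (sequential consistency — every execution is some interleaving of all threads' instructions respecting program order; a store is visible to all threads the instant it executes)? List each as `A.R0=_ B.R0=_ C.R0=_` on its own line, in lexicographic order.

A.R0=0 B.R0=1 C.R0=0
A.R0=0 B.R0=1 C.R0=2
A.R0=0 B.R0=2 C.R0=0
A.R0=0 B.R0=2 C.R0=2
A.R0=1 B.R0=0 C.R0=0
A.R0=1 B.R0=0 C.R0=2
A.R0=1 B.R0=1 C.R0=0
A.R0=1 B.R0=1 C.R0=2
A.R0=1 B.R0=2 C.R0=0
A.R0=1 B.R0=2 C.R0=2

outcome vector order: (A.R0,B.R0,C.R0)
|SC outcomes| = 10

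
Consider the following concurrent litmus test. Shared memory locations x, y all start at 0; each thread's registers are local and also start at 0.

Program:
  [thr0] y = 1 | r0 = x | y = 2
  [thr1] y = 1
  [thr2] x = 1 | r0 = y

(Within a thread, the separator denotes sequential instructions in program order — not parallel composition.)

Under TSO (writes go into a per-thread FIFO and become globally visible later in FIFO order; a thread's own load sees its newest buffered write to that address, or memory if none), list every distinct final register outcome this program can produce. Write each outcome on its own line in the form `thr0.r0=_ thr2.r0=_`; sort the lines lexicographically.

thr0.r0=0 thr2.r0=0
thr0.r0=0 thr2.r0=1
thr0.r0=0 thr2.r0=2
thr0.r0=1 thr2.r0=0
thr0.r0=1 thr2.r0=1
thr0.r0=1 thr2.r0=2

outcome vector order: (thr0.r0,thr2.r0)
|TSO outcomes| = 6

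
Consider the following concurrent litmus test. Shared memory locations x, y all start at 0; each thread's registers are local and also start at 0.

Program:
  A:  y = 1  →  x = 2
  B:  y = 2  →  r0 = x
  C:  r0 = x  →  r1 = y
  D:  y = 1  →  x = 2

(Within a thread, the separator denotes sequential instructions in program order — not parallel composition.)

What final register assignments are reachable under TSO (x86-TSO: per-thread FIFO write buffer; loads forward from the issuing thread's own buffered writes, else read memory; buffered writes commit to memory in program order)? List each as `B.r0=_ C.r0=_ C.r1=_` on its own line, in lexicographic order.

outcome vector order: (B.r0,C.r0,C.r1)
|TSO outcomes| = 10

B.r0=0 C.r0=0 C.r1=0
B.r0=0 C.r0=0 C.r1=1
B.r0=0 C.r0=0 C.r1=2
B.r0=0 C.r0=2 C.r1=1
B.r0=0 C.r0=2 C.r1=2
B.r0=2 C.r0=0 C.r1=0
B.r0=2 C.r0=0 C.r1=1
B.r0=2 C.r0=0 C.r1=2
B.r0=2 C.r0=2 C.r1=1
B.r0=2 C.r0=2 C.r1=2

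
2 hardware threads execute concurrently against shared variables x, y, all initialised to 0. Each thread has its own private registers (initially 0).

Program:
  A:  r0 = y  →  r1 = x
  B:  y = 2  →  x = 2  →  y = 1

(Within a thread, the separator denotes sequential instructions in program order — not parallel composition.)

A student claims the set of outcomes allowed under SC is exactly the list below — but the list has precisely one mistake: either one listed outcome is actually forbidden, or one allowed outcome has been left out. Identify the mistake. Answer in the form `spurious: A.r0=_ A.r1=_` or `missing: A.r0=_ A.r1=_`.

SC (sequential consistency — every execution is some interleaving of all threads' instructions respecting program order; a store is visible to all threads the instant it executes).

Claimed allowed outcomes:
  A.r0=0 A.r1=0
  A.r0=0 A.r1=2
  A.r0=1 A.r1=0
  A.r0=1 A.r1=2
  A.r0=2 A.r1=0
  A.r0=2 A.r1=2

outcome vector order: (A.r0,A.r1)
SC: 5 outcomes — {00 02 12 20 22}
claimed∖SC = {10}

spurious: A.r0=1 A.r1=0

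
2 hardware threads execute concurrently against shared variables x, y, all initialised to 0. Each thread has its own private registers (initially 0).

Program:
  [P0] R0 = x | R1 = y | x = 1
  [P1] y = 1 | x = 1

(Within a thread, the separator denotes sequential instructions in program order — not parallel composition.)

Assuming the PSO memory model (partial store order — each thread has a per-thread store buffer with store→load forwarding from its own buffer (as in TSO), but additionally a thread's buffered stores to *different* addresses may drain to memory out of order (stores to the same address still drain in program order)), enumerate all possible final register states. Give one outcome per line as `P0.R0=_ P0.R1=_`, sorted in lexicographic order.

P0.R0=0 P0.R1=0
P0.R0=0 P0.R1=1
P0.R0=1 P0.R1=0
P0.R0=1 P0.R1=1

outcome vector order: (P0.R0,P0.R1)
|PSO outcomes| = 4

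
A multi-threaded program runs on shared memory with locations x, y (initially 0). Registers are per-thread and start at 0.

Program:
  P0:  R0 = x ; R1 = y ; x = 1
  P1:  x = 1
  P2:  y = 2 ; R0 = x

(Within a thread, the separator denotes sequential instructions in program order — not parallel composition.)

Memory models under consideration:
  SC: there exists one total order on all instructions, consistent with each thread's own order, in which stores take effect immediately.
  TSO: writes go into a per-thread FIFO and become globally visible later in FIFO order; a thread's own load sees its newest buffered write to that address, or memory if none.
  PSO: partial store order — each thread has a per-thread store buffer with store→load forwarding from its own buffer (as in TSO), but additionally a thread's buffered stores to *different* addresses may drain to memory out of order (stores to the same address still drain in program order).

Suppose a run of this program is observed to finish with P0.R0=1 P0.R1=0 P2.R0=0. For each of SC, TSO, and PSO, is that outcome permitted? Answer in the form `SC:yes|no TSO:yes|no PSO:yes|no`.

SC:no TSO:yes PSO:yes

outcome vector order: (P0.R0,P0.R1,P2.R0)
SC (7): (0,0,0); (0,0,1); (0,2,0); (0,2,1); (1,0,1); (1,2,0); (1,2,1)
TSO (8): (0,0,0); (0,0,1); (0,2,0); (0,2,1); (1,0,0); (1,0,1); (1,2,0); (1,2,1)
PSO (8): (0,0,0); (0,0,1); (0,2,0); (0,2,1); (1,0,0); (1,0,1); (1,2,0); (1,2,1)
target (1,0,0) ∈ {TSO,PSO}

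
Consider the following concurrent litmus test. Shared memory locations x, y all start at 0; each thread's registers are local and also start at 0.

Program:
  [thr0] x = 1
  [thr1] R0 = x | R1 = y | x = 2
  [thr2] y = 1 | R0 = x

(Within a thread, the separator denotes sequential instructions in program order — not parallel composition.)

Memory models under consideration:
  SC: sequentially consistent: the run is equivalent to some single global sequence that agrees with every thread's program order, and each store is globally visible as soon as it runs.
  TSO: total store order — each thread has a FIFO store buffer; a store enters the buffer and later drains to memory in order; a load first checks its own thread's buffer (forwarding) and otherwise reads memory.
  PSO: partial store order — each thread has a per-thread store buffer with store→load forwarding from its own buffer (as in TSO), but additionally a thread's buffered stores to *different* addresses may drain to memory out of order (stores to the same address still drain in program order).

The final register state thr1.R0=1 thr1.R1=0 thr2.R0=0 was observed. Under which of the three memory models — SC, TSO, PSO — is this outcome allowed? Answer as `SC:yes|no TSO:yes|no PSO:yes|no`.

outcome vector order: (thr1.R0,thr1.R1,thr2.R0)
[SC] allowed = {0/0/0; 0/0/1; 0/0/2; 0/1/0; 0/1/1; 0/1/2; 1/0/1; 1/0/2; 1/1/0; 1/1/1; 1/1/2}
[TSO] allowed = {0/0/0; 0/0/1; 0/0/2; 0/1/0; 0/1/1; 0/1/2; 1/0/0; 1/0/1; 1/0/2; 1/1/0; 1/1/1; 1/1/2}
[PSO] allowed = {0/0/0; 0/0/1; 0/0/2; 0/1/0; 0/1/1; 0/1/2; 1/0/0; 1/0/1; 1/0/2; 1/1/0; 1/1/1; 1/1/2}
target 1/0/0 ∈ {TSO,PSO}

SC:no TSO:yes PSO:yes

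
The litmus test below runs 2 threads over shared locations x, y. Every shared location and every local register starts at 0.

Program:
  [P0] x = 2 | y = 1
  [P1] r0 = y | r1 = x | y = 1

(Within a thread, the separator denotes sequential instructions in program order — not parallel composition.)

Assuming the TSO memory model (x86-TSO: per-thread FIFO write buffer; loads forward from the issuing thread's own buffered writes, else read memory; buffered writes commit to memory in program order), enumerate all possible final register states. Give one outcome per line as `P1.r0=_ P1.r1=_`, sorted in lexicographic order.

P1.r0=0 P1.r1=0
P1.r0=0 P1.r1=2
P1.r0=1 P1.r1=2

outcome vector order: (P1.r0,P1.r1)
|TSO outcomes| = 3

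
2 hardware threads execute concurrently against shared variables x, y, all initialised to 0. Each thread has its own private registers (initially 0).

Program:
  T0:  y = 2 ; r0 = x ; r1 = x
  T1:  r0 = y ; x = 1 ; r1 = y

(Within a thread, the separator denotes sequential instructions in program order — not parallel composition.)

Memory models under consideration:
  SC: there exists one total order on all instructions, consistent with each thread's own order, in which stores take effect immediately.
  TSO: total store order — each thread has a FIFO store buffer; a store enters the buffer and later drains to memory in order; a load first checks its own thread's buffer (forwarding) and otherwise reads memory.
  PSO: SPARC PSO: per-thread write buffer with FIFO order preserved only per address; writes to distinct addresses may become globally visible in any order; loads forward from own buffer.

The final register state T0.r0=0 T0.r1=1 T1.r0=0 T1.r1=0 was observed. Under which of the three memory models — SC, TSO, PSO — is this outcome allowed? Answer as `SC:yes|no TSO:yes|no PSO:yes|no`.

SC:no TSO:yes PSO:yes

outcome vector order: (T0.r0,T0.r1,T1.r0,T1.r1)
SC: 7 outcomes — {0/0/0/2 0/0/2/2 0/1/0/2 0/1/2/2 1/1/0/0 1/1/0/2 1/1/2/2}
TSO: 9 outcomes — {0/0/0/0 0/0/0/2 0/0/2/2 0/1/0/0 0/1/0/2 0/1/2/2 1/1/0/0 1/1/0/2 1/1/2/2}
PSO: 9 outcomes — {0/0/0/0 0/0/0/2 0/0/2/2 0/1/0/0 0/1/0/2 0/1/2/2 1/1/0/0 1/1/0/2 1/1/2/2}
target 0/1/0/0 ∈ {TSO,PSO}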